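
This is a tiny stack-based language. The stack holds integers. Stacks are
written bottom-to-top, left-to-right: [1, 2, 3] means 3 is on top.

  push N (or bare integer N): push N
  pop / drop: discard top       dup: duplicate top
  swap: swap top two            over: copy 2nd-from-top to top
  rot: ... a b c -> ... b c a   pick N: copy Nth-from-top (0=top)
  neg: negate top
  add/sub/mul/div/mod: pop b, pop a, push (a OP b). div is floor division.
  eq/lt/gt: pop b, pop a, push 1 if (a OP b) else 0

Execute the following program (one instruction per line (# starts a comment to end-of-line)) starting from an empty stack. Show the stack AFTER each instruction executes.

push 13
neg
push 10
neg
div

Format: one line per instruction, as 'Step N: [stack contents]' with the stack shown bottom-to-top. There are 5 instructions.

Step 1: [13]
Step 2: [-13]
Step 3: [-13, 10]
Step 4: [-13, -10]
Step 5: [1]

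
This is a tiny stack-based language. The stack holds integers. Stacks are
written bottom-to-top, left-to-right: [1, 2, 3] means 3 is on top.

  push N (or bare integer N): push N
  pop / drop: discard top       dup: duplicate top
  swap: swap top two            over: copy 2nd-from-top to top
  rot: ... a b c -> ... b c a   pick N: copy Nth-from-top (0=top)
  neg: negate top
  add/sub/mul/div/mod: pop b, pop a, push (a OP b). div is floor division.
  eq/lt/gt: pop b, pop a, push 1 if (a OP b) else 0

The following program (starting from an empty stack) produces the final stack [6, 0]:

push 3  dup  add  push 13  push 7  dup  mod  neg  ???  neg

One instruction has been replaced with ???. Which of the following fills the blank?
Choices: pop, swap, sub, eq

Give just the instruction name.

Answer: eq

Derivation:
Stack before ???: [6, 13, 0]
Stack after ???:  [6, 0]
Checking each choice:
  pop: produces [6, -13]
  swap: produces [6, 0, -13]
  sub: produces [6, -13]
  eq: MATCH


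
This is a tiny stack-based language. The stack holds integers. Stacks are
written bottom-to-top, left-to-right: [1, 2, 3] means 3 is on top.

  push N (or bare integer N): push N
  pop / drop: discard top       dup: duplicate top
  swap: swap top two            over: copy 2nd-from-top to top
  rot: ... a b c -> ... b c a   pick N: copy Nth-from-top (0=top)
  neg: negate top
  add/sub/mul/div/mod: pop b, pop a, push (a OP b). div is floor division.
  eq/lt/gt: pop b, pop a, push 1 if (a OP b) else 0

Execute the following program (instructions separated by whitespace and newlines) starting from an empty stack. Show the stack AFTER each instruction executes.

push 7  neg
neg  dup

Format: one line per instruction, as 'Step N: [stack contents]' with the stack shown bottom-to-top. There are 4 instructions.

Step 1: [7]
Step 2: [-7]
Step 3: [7]
Step 4: [7, 7]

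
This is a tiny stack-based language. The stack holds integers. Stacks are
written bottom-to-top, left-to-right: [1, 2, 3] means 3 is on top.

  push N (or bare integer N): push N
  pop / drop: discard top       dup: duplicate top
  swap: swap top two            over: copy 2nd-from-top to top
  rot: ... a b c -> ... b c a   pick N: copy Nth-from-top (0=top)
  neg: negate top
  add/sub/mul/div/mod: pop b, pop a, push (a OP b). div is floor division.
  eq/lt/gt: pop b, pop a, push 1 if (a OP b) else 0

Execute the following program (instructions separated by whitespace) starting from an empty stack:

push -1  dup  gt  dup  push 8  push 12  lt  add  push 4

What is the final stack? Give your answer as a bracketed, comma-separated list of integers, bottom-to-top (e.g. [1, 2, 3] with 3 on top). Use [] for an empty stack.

Answer: [0, 1, 4]

Derivation:
After 'push -1': [-1]
After 'dup': [-1, -1]
After 'gt': [0]
After 'dup': [0, 0]
After 'push 8': [0, 0, 8]
After 'push 12': [0, 0, 8, 12]
After 'lt': [0, 0, 1]
After 'add': [0, 1]
After 'push 4': [0, 1, 4]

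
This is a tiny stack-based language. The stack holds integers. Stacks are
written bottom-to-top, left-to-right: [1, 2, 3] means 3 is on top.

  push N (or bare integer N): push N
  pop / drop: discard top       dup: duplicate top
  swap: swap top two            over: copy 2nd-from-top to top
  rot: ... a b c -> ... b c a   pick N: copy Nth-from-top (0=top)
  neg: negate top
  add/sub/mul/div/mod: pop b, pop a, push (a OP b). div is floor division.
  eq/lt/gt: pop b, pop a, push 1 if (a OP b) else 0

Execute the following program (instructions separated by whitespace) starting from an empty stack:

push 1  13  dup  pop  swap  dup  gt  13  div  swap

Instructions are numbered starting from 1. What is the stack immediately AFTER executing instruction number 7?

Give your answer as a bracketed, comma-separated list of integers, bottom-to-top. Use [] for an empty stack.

Step 1 ('push 1'): [1]
Step 2 ('13'): [1, 13]
Step 3 ('dup'): [1, 13, 13]
Step 4 ('pop'): [1, 13]
Step 5 ('swap'): [13, 1]
Step 6 ('dup'): [13, 1, 1]
Step 7 ('gt'): [13, 0]

Answer: [13, 0]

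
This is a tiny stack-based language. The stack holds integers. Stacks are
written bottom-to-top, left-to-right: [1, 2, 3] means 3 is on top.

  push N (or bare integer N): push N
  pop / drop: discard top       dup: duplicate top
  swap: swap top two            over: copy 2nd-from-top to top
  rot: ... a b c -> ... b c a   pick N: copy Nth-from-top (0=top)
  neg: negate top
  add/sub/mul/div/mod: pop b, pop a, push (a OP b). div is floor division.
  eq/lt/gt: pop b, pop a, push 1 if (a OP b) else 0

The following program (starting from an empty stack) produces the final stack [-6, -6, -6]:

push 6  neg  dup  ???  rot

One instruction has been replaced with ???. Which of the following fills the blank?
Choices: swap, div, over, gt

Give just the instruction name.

Stack before ???: [-6, -6]
Stack after ???:  [-6, -6, -6]
Checking each choice:
  swap: stack underflow (need 3, have 2)
  div: stack underflow (need 3, have 1)
  over: MATCH
  gt: stack underflow (need 3, have 1)


Answer: over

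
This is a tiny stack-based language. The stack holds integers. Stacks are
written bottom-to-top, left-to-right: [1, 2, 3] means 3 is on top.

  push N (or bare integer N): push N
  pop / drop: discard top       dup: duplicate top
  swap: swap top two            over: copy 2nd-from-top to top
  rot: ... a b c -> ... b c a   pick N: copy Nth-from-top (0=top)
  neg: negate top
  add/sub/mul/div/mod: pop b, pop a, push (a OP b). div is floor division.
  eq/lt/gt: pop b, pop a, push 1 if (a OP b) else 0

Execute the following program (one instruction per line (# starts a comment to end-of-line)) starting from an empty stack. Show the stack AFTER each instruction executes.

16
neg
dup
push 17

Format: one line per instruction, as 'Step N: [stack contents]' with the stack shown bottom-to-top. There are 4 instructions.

Step 1: [16]
Step 2: [-16]
Step 3: [-16, -16]
Step 4: [-16, -16, 17]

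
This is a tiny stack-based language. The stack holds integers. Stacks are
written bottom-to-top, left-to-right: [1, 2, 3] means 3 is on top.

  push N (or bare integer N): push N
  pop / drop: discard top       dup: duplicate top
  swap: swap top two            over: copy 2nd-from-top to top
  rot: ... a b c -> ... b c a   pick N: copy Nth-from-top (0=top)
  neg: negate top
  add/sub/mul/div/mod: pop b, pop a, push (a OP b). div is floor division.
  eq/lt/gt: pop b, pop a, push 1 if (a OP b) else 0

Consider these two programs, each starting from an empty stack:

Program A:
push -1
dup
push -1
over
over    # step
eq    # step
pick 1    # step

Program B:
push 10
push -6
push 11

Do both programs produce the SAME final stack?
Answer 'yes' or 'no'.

Program A trace:
  After 'push -1': [-1]
  After 'dup': [-1, -1]
  After 'push -1': [-1, -1, -1]
  After 'over': [-1, -1, -1, -1]
  After 'over': [-1, -1, -1, -1, -1]
  After 'eq': [-1, -1, -1, 1]
  After 'pick 1': [-1, -1, -1, 1, -1]
Program A final stack: [-1, -1, -1, 1, -1]

Program B trace:
  After 'push 10': [10]
  After 'push -6': [10, -6]
  After 'push 11': [10, -6, 11]
Program B final stack: [10, -6, 11]
Same: no

Answer: no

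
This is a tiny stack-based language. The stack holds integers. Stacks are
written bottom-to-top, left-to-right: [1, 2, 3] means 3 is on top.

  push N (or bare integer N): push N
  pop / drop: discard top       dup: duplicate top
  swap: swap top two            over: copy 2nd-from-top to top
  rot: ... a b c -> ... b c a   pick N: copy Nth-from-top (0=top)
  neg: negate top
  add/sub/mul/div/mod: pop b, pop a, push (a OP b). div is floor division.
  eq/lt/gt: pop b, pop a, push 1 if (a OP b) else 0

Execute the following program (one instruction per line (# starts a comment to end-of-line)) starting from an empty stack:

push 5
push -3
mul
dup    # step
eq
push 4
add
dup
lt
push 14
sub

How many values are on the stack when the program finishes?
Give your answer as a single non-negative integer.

After 'push 5': stack = [5] (depth 1)
After 'push -3': stack = [5, -3] (depth 2)
After 'mul': stack = [-15] (depth 1)
After 'dup': stack = [-15, -15] (depth 2)
After 'eq': stack = [1] (depth 1)
After 'push 4': stack = [1, 4] (depth 2)
After 'add': stack = [5] (depth 1)
After 'dup': stack = [5, 5] (depth 2)
After 'lt': stack = [0] (depth 1)
After 'push 14': stack = [0, 14] (depth 2)
After 'sub': stack = [-14] (depth 1)

Answer: 1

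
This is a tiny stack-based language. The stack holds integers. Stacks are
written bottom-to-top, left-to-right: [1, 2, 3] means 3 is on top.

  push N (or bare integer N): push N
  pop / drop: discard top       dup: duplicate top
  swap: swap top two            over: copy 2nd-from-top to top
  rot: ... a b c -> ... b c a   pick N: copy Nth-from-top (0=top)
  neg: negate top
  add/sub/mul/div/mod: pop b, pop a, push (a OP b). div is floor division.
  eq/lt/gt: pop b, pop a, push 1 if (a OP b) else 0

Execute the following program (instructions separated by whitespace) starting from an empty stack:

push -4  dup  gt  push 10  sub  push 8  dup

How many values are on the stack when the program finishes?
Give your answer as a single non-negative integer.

After 'push -4': stack = [-4] (depth 1)
After 'dup': stack = [-4, -4] (depth 2)
After 'gt': stack = [0] (depth 1)
After 'push 10': stack = [0, 10] (depth 2)
After 'sub': stack = [-10] (depth 1)
After 'push 8': stack = [-10, 8] (depth 2)
After 'dup': stack = [-10, 8, 8] (depth 3)

Answer: 3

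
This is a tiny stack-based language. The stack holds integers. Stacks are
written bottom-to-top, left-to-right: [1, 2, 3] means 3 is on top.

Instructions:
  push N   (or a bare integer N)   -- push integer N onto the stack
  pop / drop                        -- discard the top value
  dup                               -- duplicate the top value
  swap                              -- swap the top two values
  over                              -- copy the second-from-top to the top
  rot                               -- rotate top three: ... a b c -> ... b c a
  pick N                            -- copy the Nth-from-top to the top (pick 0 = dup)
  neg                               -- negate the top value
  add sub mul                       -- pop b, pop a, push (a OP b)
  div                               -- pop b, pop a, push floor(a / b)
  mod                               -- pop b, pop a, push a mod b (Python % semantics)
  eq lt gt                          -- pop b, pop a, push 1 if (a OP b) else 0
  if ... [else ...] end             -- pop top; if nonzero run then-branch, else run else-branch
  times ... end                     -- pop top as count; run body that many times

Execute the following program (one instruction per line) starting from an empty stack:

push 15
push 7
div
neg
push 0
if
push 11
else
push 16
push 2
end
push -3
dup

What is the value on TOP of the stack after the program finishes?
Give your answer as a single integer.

After 'push 15': [15]
After 'push 7': [15, 7]
After 'div': [2]
After 'neg': [-2]
After 'push 0': [-2, 0]
After 'if': [-2]
After 'push 16': [-2, 16]
After 'push 2': [-2, 16, 2]
After 'push -3': [-2, 16, 2, -3]
After 'dup': [-2, 16, 2, -3, -3]

Answer: -3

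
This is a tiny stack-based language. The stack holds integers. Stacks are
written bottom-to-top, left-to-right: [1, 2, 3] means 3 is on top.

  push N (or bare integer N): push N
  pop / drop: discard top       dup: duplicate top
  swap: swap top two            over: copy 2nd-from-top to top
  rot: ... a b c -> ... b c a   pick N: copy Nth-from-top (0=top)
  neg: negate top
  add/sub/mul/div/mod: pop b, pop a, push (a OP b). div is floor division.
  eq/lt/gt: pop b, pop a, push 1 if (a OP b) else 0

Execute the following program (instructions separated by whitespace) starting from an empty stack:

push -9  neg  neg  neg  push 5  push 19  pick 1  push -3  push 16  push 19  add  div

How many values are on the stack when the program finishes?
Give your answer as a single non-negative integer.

Answer: 5

Derivation:
After 'push -9': stack = [-9] (depth 1)
After 'neg': stack = [9] (depth 1)
After 'neg': stack = [-9] (depth 1)
After 'neg': stack = [9] (depth 1)
After 'push 5': stack = [9, 5] (depth 2)
After 'push 19': stack = [9, 5, 19] (depth 3)
After 'pick 1': stack = [9, 5, 19, 5] (depth 4)
After 'push -3': stack = [9, 5, 19, 5, -3] (depth 5)
After 'push 16': stack = [9, 5, 19, 5, -3, 16] (depth 6)
After 'push 19': stack = [9, 5, 19, 5, -3, 16, 19] (depth 7)
After 'add': stack = [9, 5, 19, 5, -3, 35] (depth 6)
After 'div': stack = [9, 5, 19, 5, -1] (depth 5)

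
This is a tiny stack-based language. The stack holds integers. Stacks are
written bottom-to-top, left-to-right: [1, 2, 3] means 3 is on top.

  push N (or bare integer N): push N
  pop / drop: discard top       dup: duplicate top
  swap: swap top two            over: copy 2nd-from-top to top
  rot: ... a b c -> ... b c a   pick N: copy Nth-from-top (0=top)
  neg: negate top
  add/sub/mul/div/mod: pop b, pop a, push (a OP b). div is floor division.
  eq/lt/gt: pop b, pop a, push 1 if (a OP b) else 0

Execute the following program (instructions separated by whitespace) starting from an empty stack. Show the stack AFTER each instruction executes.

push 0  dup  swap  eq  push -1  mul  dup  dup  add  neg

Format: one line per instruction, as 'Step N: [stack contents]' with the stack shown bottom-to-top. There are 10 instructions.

Step 1: [0]
Step 2: [0, 0]
Step 3: [0, 0]
Step 4: [1]
Step 5: [1, -1]
Step 6: [-1]
Step 7: [-1, -1]
Step 8: [-1, -1, -1]
Step 9: [-1, -2]
Step 10: [-1, 2]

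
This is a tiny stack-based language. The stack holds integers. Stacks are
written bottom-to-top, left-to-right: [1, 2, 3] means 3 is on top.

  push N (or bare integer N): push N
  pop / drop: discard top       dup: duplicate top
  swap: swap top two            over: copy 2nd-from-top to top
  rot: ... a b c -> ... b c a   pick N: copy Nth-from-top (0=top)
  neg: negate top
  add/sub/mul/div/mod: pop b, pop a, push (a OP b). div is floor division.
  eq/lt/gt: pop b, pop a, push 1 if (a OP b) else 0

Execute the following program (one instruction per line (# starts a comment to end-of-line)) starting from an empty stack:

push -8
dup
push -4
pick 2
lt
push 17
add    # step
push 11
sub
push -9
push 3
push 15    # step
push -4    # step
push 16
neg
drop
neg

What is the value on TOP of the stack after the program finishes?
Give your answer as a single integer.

Answer: 4

Derivation:
After 'push -8': [-8]
After 'dup': [-8, -8]
After 'push -4': [-8, -8, -4]
After 'pick 2': [-8, -8, -4, -8]
After 'lt': [-8, -8, 0]
After 'push 17': [-8, -8, 0, 17]
After 'add': [-8, -8, 17]
After 'push 11': [-8, -8, 17, 11]
After 'sub': [-8, -8, 6]
After 'push -9': [-8, -8, 6, -9]
After 'push 3': [-8, -8, 6, -9, 3]
After 'push 15': [-8, -8, 6, -9, 3, 15]
After 'push -4': [-8, -8, 6, -9, 3, 15, -4]
After 'push 16': [-8, -8, 6, -9, 3, 15, -4, 16]
After 'neg': [-8, -8, 6, -9, 3, 15, -4, -16]
After 'drop': [-8, -8, 6, -9, 3, 15, -4]
After 'neg': [-8, -8, 6, -9, 3, 15, 4]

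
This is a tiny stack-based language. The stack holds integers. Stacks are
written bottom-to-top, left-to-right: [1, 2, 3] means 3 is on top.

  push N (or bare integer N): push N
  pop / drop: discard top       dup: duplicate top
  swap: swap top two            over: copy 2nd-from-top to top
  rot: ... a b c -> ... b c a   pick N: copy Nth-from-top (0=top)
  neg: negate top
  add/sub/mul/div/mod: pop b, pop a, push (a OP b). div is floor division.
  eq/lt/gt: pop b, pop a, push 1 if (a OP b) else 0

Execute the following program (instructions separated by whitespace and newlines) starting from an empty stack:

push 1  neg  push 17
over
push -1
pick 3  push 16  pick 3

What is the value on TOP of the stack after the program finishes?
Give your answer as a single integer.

Answer: -1

Derivation:
After 'push 1': [1]
After 'neg': [-1]
After 'push 17': [-1, 17]
After 'over': [-1, 17, -1]
After 'push -1': [-1, 17, -1, -1]
After 'pick 3': [-1, 17, -1, -1, -1]
After 'push 16': [-1, 17, -1, -1, -1, 16]
After 'pick 3': [-1, 17, -1, -1, -1, 16, -1]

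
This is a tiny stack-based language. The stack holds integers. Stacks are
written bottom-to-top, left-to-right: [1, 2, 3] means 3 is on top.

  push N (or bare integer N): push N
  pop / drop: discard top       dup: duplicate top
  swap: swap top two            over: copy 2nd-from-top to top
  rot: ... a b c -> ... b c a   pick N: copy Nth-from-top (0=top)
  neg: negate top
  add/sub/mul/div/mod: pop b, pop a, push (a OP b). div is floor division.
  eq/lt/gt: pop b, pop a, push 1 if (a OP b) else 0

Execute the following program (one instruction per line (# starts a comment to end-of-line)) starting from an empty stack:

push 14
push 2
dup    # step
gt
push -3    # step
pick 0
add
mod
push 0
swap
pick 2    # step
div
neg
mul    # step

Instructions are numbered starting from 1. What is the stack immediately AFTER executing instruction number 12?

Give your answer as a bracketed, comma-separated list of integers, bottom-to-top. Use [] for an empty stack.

Answer: [14, 0, 0]

Derivation:
Step 1 ('push 14'): [14]
Step 2 ('push 2'): [14, 2]
Step 3 ('dup'): [14, 2, 2]
Step 4 ('gt'): [14, 0]
Step 5 ('push -3'): [14, 0, -3]
Step 6 ('pick 0'): [14, 0, -3, -3]
Step 7 ('add'): [14, 0, -6]
Step 8 ('mod'): [14, 0]
Step 9 ('push 0'): [14, 0, 0]
Step 10 ('swap'): [14, 0, 0]
Step 11 ('pick 2'): [14, 0, 0, 14]
Step 12 ('div'): [14, 0, 0]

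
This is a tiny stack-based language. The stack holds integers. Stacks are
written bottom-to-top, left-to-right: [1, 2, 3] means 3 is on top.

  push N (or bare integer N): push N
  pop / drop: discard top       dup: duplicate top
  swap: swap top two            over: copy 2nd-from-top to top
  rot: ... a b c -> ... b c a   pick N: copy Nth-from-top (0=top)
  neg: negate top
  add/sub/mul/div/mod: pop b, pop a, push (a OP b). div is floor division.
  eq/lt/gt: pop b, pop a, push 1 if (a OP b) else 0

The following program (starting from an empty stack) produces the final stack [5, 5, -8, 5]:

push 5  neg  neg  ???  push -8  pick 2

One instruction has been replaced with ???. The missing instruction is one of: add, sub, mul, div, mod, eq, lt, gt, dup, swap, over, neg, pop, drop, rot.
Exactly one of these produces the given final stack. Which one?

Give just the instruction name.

Answer: dup

Derivation:
Stack before ???: [5]
Stack after ???:  [5, 5]
The instruction that transforms [5] -> [5, 5] is: dup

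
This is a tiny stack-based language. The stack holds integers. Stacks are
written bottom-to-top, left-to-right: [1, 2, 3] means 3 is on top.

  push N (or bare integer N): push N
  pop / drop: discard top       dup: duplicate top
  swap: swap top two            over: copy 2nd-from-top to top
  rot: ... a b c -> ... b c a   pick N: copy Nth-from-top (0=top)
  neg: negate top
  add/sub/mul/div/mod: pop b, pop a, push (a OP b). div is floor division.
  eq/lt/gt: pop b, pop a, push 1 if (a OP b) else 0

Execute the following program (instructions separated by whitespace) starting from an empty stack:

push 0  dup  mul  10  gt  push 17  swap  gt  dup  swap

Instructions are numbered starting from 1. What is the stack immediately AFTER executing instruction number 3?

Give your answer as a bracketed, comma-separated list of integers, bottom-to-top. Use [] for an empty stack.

Answer: [0]

Derivation:
Step 1 ('push 0'): [0]
Step 2 ('dup'): [0, 0]
Step 3 ('mul'): [0]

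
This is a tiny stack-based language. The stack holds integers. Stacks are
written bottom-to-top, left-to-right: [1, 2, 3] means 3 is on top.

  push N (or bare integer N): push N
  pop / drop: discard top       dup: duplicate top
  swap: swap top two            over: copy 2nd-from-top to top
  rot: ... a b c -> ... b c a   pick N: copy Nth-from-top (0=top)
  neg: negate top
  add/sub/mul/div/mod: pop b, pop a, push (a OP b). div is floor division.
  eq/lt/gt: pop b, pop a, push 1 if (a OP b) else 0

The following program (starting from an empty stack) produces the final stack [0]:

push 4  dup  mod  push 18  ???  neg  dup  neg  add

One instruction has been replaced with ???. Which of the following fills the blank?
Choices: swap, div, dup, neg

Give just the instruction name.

Answer: div

Derivation:
Stack before ???: [0, 18]
Stack after ???:  [0]
Checking each choice:
  swap: produces [18, 0]
  div: MATCH
  dup: produces [0, 18, 0]
  neg: produces [0, 0]


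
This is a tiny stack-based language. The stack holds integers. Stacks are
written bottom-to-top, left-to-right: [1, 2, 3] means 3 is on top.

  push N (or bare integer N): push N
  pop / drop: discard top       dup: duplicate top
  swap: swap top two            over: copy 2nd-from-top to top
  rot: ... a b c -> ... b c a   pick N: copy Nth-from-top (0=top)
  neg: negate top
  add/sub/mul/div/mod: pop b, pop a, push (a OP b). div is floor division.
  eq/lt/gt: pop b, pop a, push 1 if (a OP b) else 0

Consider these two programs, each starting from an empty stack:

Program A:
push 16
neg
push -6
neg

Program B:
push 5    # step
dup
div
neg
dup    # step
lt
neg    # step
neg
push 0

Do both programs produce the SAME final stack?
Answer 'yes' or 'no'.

Program A trace:
  After 'push 16': [16]
  After 'neg': [-16]
  After 'push -6': [-16, -6]
  After 'neg': [-16, 6]
Program A final stack: [-16, 6]

Program B trace:
  After 'push 5': [5]
  After 'dup': [5, 5]
  After 'div': [1]
  After 'neg': [-1]
  After 'dup': [-1, -1]
  After 'lt': [0]
  After 'neg': [0]
  After 'neg': [0]
  After 'push 0': [0, 0]
Program B final stack: [0, 0]
Same: no

Answer: no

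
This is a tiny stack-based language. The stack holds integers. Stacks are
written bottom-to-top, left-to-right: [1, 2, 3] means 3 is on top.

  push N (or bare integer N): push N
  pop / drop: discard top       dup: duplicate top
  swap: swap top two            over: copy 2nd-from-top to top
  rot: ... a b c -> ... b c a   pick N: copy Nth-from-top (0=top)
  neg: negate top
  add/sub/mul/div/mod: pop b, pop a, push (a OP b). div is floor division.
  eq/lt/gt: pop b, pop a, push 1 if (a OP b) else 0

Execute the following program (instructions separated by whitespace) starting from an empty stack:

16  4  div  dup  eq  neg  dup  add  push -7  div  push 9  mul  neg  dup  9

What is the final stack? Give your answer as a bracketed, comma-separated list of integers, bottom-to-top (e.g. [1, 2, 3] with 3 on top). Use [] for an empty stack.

After 'push 16': [16]
After 'push 4': [16, 4]
After 'div': [4]
After 'dup': [4, 4]
After 'eq': [1]
After 'neg': [-1]
After 'dup': [-1, -1]
After 'add': [-2]
After 'push -7': [-2, -7]
After 'div': [0]
After 'push 9': [0, 9]
After 'mul': [0]
After 'neg': [0]
After 'dup': [0, 0]
After 'push 9': [0, 0, 9]

Answer: [0, 0, 9]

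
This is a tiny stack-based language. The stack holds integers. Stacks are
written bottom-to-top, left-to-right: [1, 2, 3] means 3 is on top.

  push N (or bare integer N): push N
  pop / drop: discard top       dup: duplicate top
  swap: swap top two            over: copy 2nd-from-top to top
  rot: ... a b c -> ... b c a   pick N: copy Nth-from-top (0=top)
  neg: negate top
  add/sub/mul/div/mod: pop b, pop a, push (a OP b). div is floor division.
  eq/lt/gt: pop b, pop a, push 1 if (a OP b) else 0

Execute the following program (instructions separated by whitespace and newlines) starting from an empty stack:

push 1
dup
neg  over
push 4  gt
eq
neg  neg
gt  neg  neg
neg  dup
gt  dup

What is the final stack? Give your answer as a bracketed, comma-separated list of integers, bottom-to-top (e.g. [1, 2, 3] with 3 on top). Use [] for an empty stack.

Answer: [0, 0]

Derivation:
After 'push 1': [1]
After 'dup': [1, 1]
After 'neg': [1, -1]
After 'over': [1, -1, 1]
After 'push 4': [1, -1, 1, 4]
After 'gt': [1, -1, 0]
After 'eq': [1, 0]
After 'neg': [1, 0]
After 'neg': [1, 0]
After 'gt': [1]
After 'neg': [-1]
After 'neg': [1]
After 'neg': [-1]
After 'dup': [-1, -1]
After 'gt': [0]
After 'dup': [0, 0]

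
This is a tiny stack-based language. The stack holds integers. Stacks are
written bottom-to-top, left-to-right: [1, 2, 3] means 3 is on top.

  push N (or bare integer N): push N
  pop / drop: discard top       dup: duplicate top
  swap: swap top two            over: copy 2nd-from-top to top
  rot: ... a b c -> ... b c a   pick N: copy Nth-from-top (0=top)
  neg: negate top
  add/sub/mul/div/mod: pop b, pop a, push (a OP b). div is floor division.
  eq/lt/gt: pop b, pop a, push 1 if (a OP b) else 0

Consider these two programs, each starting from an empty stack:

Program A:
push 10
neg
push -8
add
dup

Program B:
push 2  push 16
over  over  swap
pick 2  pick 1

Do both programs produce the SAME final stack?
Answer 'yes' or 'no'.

Program A trace:
  After 'push 10': [10]
  After 'neg': [-10]
  After 'push -8': [-10, -8]
  After 'add': [-18]
  After 'dup': [-18, -18]
Program A final stack: [-18, -18]

Program B trace:
  After 'push 2': [2]
  After 'push 16': [2, 16]
  After 'over': [2, 16, 2]
  After 'over': [2, 16, 2, 16]
  After 'swap': [2, 16, 16, 2]
  After 'pick 2': [2, 16, 16, 2, 16]
  After 'pick 1': [2, 16, 16, 2, 16, 2]
Program B final stack: [2, 16, 16, 2, 16, 2]
Same: no

Answer: no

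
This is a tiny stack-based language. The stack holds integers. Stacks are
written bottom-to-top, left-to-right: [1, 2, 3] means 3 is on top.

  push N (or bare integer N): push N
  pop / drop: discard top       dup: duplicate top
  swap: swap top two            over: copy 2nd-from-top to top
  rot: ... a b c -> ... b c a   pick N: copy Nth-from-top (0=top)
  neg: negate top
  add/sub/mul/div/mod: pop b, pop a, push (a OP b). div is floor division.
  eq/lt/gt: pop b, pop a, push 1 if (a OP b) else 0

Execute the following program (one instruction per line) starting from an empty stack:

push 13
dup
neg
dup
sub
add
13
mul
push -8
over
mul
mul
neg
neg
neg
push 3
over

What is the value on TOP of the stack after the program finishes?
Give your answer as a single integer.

After 'push 13': [13]
After 'dup': [13, 13]
After 'neg': [13, -13]
After 'dup': [13, -13, -13]
After 'sub': [13, 0]
After 'add': [13]
After 'push 13': [13, 13]
After 'mul': [169]
After 'push -8': [169, -8]
After 'over': [169, -8, 169]
After 'mul': [169, -1352]
After 'mul': [-228488]
After 'neg': [228488]
After 'neg': [-228488]
After 'neg': [228488]
After 'push 3': [228488, 3]
After 'over': [228488, 3, 228488]

Answer: 228488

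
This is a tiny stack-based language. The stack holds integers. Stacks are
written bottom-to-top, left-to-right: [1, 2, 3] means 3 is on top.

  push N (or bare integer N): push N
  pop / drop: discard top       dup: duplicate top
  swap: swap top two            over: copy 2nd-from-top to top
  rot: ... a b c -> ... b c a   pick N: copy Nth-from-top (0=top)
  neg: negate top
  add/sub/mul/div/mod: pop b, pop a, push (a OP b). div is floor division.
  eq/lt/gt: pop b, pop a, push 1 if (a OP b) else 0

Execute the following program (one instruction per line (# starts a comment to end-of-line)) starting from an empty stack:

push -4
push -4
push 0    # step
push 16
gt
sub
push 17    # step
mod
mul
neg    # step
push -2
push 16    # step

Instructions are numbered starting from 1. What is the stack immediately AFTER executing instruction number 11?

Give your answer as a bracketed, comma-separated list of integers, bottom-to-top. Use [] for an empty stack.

Answer: [52, -2]

Derivation:
Step 1 ('push -4'): [-4]
Step 2 ('push -4'): [-4, -4]
Step 3 ('push 0'): [-4, -4, 0]
Step 4 ('push 16'): [-4, -4, 0, 16]
Step 5 ('gt'): [-4, -4, 0]
Step 6 ('sub'): [-4, -4]
Step 7 ('push 17'): [-4, -4, 17]
Step 8 ('mod'): [-4, 13]
Step 9 ('mul'): [-52]
Step 10 ('neg'): [52]
Step 11 ('push -2'): [52, -2]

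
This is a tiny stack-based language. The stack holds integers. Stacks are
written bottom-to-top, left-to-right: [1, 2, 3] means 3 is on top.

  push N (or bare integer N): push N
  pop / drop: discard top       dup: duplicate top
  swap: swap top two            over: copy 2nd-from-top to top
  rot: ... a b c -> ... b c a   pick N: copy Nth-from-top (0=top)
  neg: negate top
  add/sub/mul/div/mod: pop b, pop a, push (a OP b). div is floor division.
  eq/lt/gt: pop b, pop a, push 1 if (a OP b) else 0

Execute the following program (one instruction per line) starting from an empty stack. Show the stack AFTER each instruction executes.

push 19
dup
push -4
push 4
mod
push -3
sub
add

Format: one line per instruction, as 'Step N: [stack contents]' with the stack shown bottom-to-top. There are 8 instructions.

Step 1: [19]
Step 2: [19, 19]
Step 3: [19, 19, -4]
Step 4: [19, 19, -4, 4]
Step 5: [19, 19, 0]
Step 6: [19, 19, 0, -3]
Step 7: [19, 19, 3]
Step 8: [19, 22]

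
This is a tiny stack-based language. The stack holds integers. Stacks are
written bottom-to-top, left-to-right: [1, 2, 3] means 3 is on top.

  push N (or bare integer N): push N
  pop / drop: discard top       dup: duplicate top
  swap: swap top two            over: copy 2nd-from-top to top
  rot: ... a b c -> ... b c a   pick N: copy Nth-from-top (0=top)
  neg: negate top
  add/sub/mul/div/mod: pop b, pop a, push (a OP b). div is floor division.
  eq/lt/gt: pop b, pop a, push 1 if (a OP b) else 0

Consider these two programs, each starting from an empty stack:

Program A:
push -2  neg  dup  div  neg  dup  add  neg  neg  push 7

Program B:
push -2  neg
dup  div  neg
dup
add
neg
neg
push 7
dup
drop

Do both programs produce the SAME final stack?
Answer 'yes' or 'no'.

Answer: yes

Derivation:
Program A trace:
  After 'push -2': [-2]
  After 'neg': [2]
  After 'dup': [2, 2]
  After 'div': [1]
  After 'neg': [-1]
  After 'dup': [-1, -1]
  After 'add': [-2]
  After 'neg': [2]
  After 'neg': [-2]
  After 'push 7': [-2, 7]
Program A final stack: [-2, 7]

Program B trace:
  After 'push -2': [-2]
  After 'neg': [2]
  After 'dup': [2, 2]
  After 'div': [1]
  After 'neg': [-1]
  After 'dup': [-1, -1]
  After 'add': [-2]
  After 'neg': [2]
  After 'neg': [-2]
  After 'push 7': [-2, 7]
  After 'dup': [-2, 7, 7]
  After 'drop': [-2, 7]
Program B final stack: [-2, 7]
Same: yes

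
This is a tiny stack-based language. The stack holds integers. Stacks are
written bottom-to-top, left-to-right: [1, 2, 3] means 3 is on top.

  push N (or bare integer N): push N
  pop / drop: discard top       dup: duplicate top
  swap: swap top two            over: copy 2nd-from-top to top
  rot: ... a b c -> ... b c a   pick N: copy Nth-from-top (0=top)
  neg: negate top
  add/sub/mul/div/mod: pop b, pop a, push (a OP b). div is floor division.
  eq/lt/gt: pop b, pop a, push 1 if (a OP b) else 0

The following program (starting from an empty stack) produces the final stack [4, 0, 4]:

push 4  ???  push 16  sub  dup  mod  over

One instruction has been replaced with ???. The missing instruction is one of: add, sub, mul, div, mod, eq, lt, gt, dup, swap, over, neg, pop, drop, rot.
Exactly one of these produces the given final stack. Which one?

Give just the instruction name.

Answer: dup

Derivation:
Stack before ???: [4]
Stack after ???:  [4, 4]
The instruction that transforms [4] -> [4, 4] is: dup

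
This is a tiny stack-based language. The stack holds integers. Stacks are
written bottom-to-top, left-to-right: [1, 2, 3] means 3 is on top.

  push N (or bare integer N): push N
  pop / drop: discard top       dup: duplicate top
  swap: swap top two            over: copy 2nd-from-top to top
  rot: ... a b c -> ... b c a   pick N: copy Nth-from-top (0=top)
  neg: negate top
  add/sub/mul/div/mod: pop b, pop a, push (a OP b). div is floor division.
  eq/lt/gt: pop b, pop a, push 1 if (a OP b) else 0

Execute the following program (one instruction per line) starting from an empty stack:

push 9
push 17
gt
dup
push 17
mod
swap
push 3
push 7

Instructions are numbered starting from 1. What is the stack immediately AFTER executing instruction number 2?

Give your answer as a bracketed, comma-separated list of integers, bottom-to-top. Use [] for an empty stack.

Step 1 ('push 9'): [9]
Step 2 ('push 17'): [9, 17]

Answer: [9, 17]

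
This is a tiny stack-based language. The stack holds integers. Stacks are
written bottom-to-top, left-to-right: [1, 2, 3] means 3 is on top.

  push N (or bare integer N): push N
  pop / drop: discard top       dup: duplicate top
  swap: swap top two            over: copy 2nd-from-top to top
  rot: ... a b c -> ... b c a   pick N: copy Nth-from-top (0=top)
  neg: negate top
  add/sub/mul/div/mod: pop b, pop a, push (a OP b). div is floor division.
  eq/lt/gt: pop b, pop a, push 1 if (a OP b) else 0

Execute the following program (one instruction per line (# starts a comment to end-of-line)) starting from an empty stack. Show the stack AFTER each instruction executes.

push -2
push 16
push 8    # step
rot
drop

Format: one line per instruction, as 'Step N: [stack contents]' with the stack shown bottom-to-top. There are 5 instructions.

Step 1: [-2]
Step 2: [-2, 16]
Step 3: [-2, 16, 8]
Step 4: [16, 8, -2]
Step 5: [16, 8]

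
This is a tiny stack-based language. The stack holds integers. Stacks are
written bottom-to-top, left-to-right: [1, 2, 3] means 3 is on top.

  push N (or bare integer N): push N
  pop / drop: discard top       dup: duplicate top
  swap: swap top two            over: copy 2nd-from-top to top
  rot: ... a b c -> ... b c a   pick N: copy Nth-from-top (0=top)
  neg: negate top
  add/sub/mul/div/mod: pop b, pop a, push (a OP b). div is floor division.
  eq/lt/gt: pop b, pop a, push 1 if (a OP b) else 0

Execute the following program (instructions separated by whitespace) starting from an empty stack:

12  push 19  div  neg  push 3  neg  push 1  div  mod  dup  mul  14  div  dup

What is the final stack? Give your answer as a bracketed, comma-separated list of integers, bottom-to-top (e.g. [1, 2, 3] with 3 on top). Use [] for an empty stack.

After 'push 12': [12]
After 'push 19': [12, 19]
After 'div': [0]
After 'neg': [0]
After 'push 3': [0, 3]
After 'neg': [0, -3]
After 'push 1': [0, -3, 1]
After 'div': [0, -3]
After 'mod': [0]
After 'dup': [0, 0]
After 'mul': [0]
After 'push 14': [0, 14]
After 'div': [0]
After 'dup': [0, 0]

Answer: [0, 0]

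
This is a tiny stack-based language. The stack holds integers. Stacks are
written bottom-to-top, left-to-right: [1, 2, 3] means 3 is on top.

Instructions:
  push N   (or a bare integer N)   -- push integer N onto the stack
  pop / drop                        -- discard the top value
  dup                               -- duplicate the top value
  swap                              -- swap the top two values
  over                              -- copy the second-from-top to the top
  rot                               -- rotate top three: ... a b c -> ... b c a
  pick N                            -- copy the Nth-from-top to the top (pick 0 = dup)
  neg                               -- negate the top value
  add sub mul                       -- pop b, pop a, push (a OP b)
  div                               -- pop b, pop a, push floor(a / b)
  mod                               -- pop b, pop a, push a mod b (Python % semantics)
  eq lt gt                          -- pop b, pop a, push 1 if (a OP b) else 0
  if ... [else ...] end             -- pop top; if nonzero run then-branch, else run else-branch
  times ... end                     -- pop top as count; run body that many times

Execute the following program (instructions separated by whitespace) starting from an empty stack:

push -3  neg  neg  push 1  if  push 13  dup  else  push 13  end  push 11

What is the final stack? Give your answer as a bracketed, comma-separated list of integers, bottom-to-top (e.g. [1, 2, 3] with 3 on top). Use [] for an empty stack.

After 'push -3': [-3]
After 'neg': [3]
After 'neg': [-3]
After 'push 1': [-3, 1]
After 'if': [-3]
After 'push 13': [-3, 13]
After 'dup': [-3, 13, 13]
After 'push 11': [-3, 13, 13, 11]

Answer: [-3, 13, 13, 11]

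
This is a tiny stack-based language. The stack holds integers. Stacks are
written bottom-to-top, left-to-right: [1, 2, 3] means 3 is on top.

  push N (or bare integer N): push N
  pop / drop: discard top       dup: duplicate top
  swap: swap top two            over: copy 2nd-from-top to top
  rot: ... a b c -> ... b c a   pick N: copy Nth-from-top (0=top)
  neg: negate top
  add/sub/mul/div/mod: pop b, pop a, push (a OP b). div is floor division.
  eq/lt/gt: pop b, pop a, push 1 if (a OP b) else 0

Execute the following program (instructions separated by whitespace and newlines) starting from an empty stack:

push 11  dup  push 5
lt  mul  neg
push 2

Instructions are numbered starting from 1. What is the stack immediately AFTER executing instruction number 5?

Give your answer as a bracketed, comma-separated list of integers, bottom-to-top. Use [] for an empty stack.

Step 1 ('push 11'): [11]
Step 2 ('dup'): [11, 11]
Step 3 ('push 5'): [11, 11, 5]
Step 4 ('lt'): [11, 0]
Step 5 ('mul'): [0]

Answer: [0]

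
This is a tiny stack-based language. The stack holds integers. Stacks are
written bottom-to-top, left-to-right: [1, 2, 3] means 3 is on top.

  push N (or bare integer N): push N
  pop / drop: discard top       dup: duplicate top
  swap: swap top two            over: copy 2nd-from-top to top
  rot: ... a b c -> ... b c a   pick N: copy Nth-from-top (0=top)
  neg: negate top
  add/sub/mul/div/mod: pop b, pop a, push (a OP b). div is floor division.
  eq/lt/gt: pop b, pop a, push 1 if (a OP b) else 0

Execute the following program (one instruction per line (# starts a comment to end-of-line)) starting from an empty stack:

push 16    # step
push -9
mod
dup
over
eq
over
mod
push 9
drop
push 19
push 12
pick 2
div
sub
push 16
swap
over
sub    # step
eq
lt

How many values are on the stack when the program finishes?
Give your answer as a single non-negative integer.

After 'push 16': stack = [16] (depth 1)
After 'push -9': stack = [16, -9] (depth 2)
After 'mod': stack = [-2] (depth 1)
After 'dup': stack = [-2, -2] (depth 2)
After 'over': stack = [-2, -2, -2] (depth 3)
After 'eq': stack = [-2, 1] (depth 2)
After 'over': stack = [-2, 1, -2] (depth 3)
After 'mod': stack = [-2, -1] (depth 2)
After 'push 9': stack = [-2, -1, 9] (depth 3)
After 'drop': stack = [-2, -1] (depth 2)
  ...
After 'push 12': stack = [-2, -1, 19, 12] (depth 4)
After 'pick 2': stack = [-2, -1, 19, 12, -1] (depth 5)
After 'div': stack = [-2, -1, 19, -12] (depth 4)
After 'sub': stack = [-2, -1, 31] (depth 3)
After 'push 16': stack = [-2, -1, 31, 16] (depth 4)
After 'swap': stack = [-2, -1, 16, 31] (depth 4)
After 'over': stack = [-2, -1, 16, 31, 16] (depth 5)
After 'sub': stack = [-2, -1, 16, 15] (depth 4)
After 'eq': stack = [-2, -1, 0] (depth 3)
After 'lt': stack = [-2, 1] (depth 2)

Answer: 2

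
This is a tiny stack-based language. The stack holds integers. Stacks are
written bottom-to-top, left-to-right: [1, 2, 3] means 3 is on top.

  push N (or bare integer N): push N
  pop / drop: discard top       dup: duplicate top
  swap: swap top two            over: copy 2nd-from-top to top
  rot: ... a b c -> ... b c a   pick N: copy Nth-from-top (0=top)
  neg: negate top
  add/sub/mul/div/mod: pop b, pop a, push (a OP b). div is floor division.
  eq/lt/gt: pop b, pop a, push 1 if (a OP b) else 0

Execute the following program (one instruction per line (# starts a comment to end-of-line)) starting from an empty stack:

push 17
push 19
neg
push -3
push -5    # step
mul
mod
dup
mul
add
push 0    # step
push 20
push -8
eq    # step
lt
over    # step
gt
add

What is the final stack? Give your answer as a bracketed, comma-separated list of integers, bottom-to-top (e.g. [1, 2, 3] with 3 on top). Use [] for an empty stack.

After 'push 17': [17]
After 'push 19': [17, 19]
After 'neg': [17, -19]
After 'push -3': [17, -19, -3]
After 'push -5': [17, -19, -3, -5]
After 'mul': [17, -19, 15]
After 'mod': [17, 11]
After 'dup': [17, 11, 11]
After 'mul': [17, 121]
After 'add': [138]
After 'push 0': [138, 0]
After 'push 20': [138, 0, 20]
After 'push -8': [138, 0, 20, -8]
After 'eq': [138, 0, 0]
After 'lt': [138, 0]
After 'over': [138, 0, 138]
After 'gt': [138, 0]
After 'add': [138]

Answer: [138]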